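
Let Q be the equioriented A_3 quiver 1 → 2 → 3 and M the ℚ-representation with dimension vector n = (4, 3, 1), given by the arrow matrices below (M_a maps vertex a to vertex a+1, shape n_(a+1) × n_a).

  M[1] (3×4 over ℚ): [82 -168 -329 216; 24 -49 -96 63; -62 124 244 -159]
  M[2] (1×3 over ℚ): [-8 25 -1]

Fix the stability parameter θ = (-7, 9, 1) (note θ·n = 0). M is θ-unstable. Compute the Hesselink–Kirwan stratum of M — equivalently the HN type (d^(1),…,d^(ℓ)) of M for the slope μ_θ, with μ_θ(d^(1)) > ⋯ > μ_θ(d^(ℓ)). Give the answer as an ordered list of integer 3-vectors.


Interval decomposition of M: I[1,1], I[1,2]^2, I[1,3].
HN type (ℓ=3): μ^(1)=9; μ^(2)=5; μ^(3)=-7

((0, 2, 0); (0, 1, 1); (4, 0, 0))


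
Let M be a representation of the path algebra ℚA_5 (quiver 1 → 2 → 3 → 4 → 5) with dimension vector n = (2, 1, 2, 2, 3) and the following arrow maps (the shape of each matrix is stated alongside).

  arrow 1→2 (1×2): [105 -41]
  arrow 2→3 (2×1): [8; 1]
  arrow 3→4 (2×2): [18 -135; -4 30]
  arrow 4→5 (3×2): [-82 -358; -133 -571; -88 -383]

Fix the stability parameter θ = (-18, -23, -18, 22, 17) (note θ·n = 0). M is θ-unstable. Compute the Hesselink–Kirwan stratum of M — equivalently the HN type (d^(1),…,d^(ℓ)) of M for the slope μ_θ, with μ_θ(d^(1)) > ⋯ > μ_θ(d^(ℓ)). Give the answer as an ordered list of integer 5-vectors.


Barcode: M ≅ I[1,1], I[1,5], I[3,3], I[4,5], I[5,5]. HN layers by μ_θ (4 steps, strictly decreasing):
  μ^(1)=39/2; μ^(2)=17; μ^(3)=-18; μ^(4)=-41/2

((0, 0, 0, 2, 2); (0, 0, 0, 0, 1); (1, 0, 2, 0, 0); (1, 1, 0, 0, 0))


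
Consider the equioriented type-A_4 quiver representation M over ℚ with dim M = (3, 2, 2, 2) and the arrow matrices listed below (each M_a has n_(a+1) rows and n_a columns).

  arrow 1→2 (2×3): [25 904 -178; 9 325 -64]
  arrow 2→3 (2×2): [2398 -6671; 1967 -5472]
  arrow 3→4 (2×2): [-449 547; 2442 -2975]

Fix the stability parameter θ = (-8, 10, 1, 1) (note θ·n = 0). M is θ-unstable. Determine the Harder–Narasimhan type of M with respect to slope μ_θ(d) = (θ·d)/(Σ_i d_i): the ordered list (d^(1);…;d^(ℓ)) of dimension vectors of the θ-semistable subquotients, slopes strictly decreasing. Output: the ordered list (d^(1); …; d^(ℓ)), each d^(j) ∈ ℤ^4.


Barcode: M ≅ I[1,1], I[1,4]^2. HN layers by μ_θ (2 steps, strictly decreasing):
  μ^(1)=4; μ^(2)=-8

((0, 2, 2, 2); (3, 0, 0, 0))


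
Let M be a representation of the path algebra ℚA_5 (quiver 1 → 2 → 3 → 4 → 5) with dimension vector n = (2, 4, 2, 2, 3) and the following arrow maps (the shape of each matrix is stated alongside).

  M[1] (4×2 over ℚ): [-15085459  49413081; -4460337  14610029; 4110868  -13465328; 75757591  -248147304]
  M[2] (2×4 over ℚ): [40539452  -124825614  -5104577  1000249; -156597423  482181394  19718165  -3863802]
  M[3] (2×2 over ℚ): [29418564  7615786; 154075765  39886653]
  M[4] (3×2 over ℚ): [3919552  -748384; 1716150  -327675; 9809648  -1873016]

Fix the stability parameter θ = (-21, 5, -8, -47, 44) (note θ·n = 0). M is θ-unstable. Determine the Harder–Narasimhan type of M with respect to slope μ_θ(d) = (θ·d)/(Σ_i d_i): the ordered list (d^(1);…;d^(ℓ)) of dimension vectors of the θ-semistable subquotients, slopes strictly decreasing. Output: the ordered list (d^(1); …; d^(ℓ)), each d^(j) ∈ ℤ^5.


Via rank(M_{q-1}∘⋯∘M_p): M ≅ I[1,4], I[1,5], I[2,2]^2, I[5,5]^2.
μ_θ-semistable layers: μ^(1)=44; μ^(2)=5; μ^(3)=-50/3; μ^(4)=-21

((0, 0, 0, 0, 3); (0, 2, 0, 0, 0); (0, 2, 2, 2, 0); (2, 0, 0, 0, 0))


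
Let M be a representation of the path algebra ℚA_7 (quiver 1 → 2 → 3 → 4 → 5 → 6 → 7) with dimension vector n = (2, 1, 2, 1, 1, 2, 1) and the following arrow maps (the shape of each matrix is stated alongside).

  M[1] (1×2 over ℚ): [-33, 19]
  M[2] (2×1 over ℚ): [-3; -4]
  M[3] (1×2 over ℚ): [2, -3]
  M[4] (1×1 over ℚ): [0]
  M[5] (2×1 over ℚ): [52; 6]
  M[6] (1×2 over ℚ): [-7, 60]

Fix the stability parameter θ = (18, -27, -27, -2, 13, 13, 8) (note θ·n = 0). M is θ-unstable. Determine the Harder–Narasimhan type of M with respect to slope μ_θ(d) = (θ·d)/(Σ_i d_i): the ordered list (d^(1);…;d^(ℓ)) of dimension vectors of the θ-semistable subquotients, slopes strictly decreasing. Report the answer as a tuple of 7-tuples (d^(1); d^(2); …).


Via rank(M_{q-1}∘⋯∘M_p): M ≅ I[1,1], I[1,4], I[3,3], I[5,7], I[6,6].
μ_θ-semistable layers: μ^(1)=18; μ^(2)=13; μ^(3)=34/3; μ^(4)=-2; μ^(5)=-12; μ^(6)=-27

((1, 0, 0, 0, 0, 0, 0); (0, 0, 0, 0, 0, 1, 0); (0, 0, 0, 0, 1, 1, 1); (0, 0, 0, 1, 0, 0, 0); (1, 1, 1, 0, 0, 0, 0); (0, 0, 1, 0, 0, 0, 0))


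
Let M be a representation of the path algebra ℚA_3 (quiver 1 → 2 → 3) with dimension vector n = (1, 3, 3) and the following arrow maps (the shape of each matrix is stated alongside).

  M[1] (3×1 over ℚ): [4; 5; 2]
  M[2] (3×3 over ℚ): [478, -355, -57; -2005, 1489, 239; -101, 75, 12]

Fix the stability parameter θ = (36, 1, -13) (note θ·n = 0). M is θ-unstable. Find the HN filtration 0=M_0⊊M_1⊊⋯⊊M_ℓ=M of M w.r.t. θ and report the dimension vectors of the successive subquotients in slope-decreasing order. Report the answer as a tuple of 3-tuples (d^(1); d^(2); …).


Barcode: M ≅ I[1,3], I[2,3]^2. HN layers by μ_θ (2 steps, strictly decreasing):
  μ^(1)=8; μ^(2)=-6

((1, 1, 1); (0, 2, 2))


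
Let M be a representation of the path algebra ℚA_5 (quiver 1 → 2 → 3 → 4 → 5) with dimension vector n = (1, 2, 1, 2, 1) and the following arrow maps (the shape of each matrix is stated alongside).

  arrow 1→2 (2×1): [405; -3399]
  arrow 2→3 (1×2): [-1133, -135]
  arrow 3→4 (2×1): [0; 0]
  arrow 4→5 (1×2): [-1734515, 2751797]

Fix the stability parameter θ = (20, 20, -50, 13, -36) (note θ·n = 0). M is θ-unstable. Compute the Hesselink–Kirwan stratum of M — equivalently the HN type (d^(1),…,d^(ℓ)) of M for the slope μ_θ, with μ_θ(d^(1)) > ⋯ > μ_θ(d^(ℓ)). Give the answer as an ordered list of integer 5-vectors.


Interval decomposition of M: I[1,2], I[2,3], I[4,4], I[4,5].
HN type (ℓ=4): μ^(1)=20; μ^(2)=13; μ^(3)=-23/2; μ^(4)=-15

((1, 1, 0, 0, 0); (0, 0, 0, 1, 0); (0, 0, 0, 1, 1); (0, 1, 1, 0, 0))


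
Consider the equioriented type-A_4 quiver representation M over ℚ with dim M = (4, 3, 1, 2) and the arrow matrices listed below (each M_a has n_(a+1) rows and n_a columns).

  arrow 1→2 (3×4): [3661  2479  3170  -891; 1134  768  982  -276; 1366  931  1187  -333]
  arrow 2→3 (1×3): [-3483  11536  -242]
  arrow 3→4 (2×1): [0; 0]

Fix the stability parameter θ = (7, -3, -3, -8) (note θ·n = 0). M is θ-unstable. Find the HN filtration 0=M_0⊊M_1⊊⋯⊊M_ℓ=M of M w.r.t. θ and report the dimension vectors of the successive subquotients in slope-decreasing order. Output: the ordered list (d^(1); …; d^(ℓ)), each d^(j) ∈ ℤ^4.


Via rank(M_{q-1}∘⋯∘M_p): M ≅ I[1,1]^2, I[1,2], I[1,3], I[2,2], I[4,4]^2.
μ_θ-semistable layers: μ^(1)=7; μ^(2)=2; μ^(3)=1/3; μ^(4)=-3; μ^(5)=-8

((2, 0, 0, 0); (1, 1, 0, 0); (1, 1, 1, 0); (0, 1, 0, 0); (0, 0, 0, 2))


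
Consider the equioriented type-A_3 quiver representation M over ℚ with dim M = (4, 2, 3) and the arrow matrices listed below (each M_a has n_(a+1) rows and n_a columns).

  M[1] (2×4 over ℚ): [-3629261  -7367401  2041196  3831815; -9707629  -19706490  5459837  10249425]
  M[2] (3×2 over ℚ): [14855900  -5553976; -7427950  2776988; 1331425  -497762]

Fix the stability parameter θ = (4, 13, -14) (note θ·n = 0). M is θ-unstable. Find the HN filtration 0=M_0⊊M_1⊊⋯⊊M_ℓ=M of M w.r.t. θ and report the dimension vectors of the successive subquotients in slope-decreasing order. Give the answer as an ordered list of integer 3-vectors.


Barcode: M ≅ I[1,1]^2, I[1,2], I[1,3], I[3,3]^2. HN layers by μ_θ (4 steps, strictly decreasing):
  μ^(1)=13; μ^(2)=4; μ^(3)=1; μ^(4)=-14

((0, 1, 0); (3, 0, 0); (1, 1, 1); (0, 0, 2))


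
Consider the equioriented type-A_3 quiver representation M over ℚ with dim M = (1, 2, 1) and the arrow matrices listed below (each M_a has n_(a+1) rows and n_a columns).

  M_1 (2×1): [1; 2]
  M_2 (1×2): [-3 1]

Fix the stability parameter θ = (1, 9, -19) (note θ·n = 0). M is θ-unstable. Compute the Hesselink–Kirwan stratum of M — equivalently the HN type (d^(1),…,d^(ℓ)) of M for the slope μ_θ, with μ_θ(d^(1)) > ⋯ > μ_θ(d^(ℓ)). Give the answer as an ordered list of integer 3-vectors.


Via rank(M_{q-1}∘⋯∘M_p): M ≅ I[1,3], I[2,2].
μ_θ-semistable layers: μ^(1)=9; μ^(2)=-3

((0, 1, 0); (1, 1, 1))


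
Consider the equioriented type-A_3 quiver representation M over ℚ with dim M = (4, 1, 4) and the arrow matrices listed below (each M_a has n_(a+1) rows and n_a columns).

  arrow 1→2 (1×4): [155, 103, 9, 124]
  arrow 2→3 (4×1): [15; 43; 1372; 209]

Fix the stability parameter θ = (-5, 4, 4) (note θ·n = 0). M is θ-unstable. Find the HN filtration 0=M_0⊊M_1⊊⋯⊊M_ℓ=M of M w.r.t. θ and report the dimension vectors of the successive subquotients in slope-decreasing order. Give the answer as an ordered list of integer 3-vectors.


Interval decomposition of M: I[1,1]^3, I[1,3], I[3,3]^3.
HN type (ℓ=2): μ^(1)=4; μ^(2)=-5

((0, 1, 4); (4, 0, 0))


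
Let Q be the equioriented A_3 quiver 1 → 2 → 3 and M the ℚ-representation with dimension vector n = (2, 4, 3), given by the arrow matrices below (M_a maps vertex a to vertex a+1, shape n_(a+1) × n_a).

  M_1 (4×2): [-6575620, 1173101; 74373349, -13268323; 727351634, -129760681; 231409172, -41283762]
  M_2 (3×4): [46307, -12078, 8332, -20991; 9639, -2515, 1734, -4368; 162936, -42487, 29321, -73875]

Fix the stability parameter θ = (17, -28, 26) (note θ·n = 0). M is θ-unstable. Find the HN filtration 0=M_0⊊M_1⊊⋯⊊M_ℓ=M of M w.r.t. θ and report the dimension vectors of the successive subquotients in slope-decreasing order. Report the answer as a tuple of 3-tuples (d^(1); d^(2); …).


Barcode: M ≅ I[1,3]^2, I[2,2], I[2,3]. HN layers by μ_θ (3 steps, strictly decreasing):
  μ^(1)=26; μ^(2)=-11/2; μ^(3)=-28

((0, 0, 3); (2, 2, 0); (0, 2, 0))


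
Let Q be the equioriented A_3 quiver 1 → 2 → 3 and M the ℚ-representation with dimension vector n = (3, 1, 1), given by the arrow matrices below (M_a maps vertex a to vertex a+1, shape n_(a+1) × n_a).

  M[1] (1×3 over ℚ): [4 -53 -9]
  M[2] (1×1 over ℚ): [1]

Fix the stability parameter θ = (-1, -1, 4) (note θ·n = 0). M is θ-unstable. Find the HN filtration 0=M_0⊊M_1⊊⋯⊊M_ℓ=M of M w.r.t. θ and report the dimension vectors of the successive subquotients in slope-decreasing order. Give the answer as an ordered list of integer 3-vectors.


Interval decomposition of M: I[1,1]^2, I[1,3].
HN type (ℓ=2): μ^(1)=4; μ^(2)=-1

((0, 0, 1); (3, 1, 0))


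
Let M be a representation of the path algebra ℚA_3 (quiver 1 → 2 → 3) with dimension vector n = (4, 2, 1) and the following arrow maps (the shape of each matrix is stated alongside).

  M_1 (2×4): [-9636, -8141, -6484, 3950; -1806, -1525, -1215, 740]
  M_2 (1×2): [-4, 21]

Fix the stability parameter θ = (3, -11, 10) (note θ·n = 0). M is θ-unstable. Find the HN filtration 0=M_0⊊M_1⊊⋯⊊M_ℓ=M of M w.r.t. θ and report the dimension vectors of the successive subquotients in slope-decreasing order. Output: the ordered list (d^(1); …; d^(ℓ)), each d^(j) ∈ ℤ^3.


Barcode: M ≅ I[1,1]^2, I[1,2], I[1,3]. HN layers by μ_θ (3 steps, strictly decreasing):
  μ^(1)=10; μ^(2)=3; μ^(3)=-4

((0, 0, 1); (2, 0, 0); (2, 2, 0))


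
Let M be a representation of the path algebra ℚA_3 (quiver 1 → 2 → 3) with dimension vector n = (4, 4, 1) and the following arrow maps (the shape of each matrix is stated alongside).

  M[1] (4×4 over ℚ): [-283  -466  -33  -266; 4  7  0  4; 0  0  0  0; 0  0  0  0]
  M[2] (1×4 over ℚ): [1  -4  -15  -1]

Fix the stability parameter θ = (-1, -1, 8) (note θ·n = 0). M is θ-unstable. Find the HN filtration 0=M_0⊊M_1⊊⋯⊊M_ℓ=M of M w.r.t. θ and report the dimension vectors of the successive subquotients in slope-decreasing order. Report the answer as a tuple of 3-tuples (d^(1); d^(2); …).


Via rank(M_{q-1}∘⋯∘M_p): M ≅ I[1,1]^2, I[1,2], I[1,3], I[2,2]^2.
μ_θ-semistable layers: μ^(1)=8; μ^(2)=-1

((0, 0, 1); (4, 4, 0))


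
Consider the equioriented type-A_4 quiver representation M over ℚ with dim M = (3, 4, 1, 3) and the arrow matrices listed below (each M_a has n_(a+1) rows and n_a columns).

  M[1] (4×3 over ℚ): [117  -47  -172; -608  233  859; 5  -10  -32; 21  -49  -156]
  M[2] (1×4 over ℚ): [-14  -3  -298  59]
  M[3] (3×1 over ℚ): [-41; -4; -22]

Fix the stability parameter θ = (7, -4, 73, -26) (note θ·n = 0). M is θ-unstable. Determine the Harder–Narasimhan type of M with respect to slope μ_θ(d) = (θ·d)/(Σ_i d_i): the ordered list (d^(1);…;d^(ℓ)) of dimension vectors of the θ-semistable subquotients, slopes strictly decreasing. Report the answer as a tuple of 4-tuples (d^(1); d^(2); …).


Interval decomposition of M: I[1,2]^2, I[1,4], I[2,2], I[4,4]^2.
HN type (ℓ=4): μ^(1)=47/2; μ^(2)=3/2; μ^(3)=-4; μ^(4)=-26

((0, 0, 1, 1); (3, 3, 0, 0); (0, 1, 0, 0); (0, 0, 0, 2))


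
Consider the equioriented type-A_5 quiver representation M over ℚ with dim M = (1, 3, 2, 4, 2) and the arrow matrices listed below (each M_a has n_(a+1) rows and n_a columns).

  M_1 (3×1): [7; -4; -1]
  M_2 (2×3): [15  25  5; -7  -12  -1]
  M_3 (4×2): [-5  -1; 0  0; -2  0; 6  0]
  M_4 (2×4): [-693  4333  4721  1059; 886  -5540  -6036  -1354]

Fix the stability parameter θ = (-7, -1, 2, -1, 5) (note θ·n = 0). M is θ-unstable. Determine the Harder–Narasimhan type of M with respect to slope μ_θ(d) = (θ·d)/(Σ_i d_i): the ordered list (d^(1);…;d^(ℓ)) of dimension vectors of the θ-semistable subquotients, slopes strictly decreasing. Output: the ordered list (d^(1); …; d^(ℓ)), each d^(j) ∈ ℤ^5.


Barcode: M ≅ I[1,2], I[2,5]^2, I[4,4]^2. HN layers by μ_θ (4 steps, strictly decreasing):
  μ^(1)=5; μ^(2)=1/2; μ^(3)=-1; μ^(4)=-7

((0, 0, 0, 0, 2); (0, 0, 2, 2, 0); (0, 3, 0, 2, 0); (1, 0, 0, 0, 0))


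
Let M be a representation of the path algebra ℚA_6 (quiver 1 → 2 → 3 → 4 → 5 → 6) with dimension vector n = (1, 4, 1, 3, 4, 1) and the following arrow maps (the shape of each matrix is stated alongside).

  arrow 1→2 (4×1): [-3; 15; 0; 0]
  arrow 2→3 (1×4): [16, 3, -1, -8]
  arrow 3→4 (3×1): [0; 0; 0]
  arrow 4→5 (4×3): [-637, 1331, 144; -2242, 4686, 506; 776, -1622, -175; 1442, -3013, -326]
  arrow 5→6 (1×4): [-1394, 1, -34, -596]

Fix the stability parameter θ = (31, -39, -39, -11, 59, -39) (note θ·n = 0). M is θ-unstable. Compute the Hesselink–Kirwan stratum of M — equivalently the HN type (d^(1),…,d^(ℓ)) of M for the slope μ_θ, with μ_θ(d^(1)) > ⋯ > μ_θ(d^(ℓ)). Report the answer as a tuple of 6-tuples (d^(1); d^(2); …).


Barcode: M ≅ I[1,3], I[2,2]^3, I[4,5]^2, I[4,6], I[5,5]. HN layers by μ_θ (5 steps, strictly decreasing):
  μ^(1)=59; μ^(2)=10; μ^(3)=-11; μ^(4)=-47/3; μ^(5)=-39

((0, 0, 0, 0, 3, 0); (0, 0, 0, 0, 1, 1); (0, 0, 0, 3, 0, 0); (1, 1, 1, 0, 0, 0); (0, 3, 0, 0, 0, 0))


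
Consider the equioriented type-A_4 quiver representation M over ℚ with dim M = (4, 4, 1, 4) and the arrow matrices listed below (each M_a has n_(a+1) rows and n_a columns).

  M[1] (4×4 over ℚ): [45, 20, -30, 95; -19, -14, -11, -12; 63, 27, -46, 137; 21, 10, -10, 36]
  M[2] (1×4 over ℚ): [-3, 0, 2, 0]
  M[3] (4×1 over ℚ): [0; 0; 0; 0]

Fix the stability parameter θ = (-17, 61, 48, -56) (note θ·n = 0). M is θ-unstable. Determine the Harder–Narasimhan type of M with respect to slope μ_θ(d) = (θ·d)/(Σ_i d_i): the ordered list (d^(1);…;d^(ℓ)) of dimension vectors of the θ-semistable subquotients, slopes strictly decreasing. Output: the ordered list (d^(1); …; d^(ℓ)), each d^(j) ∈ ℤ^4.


Interval decomposition of M: I[1,2]^3, I[1,3], I[4,4]^4.
HN type (ℓ=4): μ^(1)=61; μ^(2)=109/2; μ^(3)=-17; μ^(4)=-56

((0, 3, 0, 0); (0, 1, 1, 0); (4, 0, 0, 0); (0, 0, 0, 4))


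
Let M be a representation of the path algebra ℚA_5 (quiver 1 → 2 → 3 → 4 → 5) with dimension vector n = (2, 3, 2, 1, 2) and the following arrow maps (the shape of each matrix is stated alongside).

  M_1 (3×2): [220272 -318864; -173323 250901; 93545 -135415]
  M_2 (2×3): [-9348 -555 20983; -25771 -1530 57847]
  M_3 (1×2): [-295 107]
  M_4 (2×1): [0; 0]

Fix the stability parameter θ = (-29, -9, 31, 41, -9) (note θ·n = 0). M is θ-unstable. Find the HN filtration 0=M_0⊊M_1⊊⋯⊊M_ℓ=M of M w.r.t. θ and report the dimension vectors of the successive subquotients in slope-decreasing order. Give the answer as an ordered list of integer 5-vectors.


Barcode: M ≅ I[1,1], I[1,4], I[2,2], I[2,3], I[5,5]^2. HN layers by μ_θ (4 steps, strictly decreasing):
  μ^(1)=41; μ^(2)=31; μ^(3)=-9; μ^(4)=-29

((0, 0, 0, 1, 0); (0, 0, 2, 0, 0); (0, 3, 0, 0, 2); (2, 0, 0, 0, 0))


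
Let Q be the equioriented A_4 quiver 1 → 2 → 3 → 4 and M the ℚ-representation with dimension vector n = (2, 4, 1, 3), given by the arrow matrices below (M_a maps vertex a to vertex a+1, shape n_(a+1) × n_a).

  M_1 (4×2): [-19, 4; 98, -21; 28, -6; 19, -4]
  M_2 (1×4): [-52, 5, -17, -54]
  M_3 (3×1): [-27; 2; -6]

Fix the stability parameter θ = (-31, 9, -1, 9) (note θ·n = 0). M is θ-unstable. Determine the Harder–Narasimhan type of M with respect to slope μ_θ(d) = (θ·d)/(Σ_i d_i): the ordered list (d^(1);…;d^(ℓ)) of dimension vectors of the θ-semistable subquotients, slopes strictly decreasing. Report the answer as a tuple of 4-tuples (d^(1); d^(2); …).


Barcode: M ≅ I[1,2], I[1,4], I[2,2]^2, I[4,4]^2. HN layers by μ_θ (3 steps, strictly decreasing):
  μ^(1)=9; μ^(2)=4; μ^(3)=-31

((0, 3, 0, 3); (0, 1, 1, 0); (2, 0, 0, 0))


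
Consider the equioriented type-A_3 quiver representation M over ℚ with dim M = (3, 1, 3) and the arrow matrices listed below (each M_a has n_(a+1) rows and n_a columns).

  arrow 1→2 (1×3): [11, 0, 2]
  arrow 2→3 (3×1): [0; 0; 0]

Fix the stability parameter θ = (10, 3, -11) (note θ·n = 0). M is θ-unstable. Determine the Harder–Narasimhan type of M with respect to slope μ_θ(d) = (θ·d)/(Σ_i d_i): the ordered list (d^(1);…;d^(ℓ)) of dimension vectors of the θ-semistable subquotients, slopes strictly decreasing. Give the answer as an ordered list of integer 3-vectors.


Barcode: M ≅ I[1,1]^2, I[1,2], I[3,3]^3. HN layers by μ_θ (3 steps, strictly decreasing):
  μ^(1)=10; μ^(2)=13/2; μ^(3)=-11

((2, 0, 0); (1, 1, 0); (0, 0, 3))


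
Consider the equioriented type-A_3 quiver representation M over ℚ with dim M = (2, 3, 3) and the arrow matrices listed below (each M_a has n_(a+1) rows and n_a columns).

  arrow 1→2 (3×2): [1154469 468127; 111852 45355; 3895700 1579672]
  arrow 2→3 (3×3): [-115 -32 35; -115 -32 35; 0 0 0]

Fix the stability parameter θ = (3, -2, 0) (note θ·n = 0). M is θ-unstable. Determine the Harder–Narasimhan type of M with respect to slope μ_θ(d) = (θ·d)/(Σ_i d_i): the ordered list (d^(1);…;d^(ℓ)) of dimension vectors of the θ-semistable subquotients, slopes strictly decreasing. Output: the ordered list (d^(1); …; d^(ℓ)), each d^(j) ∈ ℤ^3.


Interval decomposition of M: I[1,2], I[1,3], I[2,2], I[3,3]^2.
HN type (ℓ=4): μ^(1)=1/2; μ^(2)=1/3; μ^(3)=0; μ^(4)=-2

((1, 1, 0); (1, 1, 1); (0, 0, 2); (0, 1, 0))


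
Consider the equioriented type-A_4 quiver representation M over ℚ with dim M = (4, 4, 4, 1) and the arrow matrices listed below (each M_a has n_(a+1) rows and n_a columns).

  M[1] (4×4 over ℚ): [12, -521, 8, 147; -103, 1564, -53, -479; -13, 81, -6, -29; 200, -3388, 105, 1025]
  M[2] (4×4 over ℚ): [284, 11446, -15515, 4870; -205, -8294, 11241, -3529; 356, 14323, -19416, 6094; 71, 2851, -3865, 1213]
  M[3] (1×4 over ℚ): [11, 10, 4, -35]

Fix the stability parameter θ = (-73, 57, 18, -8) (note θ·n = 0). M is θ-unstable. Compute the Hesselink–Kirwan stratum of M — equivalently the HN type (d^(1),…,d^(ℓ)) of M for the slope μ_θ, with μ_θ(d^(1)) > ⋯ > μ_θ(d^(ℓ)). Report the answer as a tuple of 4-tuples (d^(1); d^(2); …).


Interval decomposition of M: I[1,2], I[1,3]^2, I[1,4], I[3,3].
HN type (ℓ=5): μ^(1)=57; μ^(2)=75/2; μ^(3)=67/3; μ^(4)=18; μ^(5)=-73

((0, 1, 0, 0); (0, 2, 2, 0); (0, 1, 1, 1); (0, 0, 1, 0); (4, 0, 0, 0))


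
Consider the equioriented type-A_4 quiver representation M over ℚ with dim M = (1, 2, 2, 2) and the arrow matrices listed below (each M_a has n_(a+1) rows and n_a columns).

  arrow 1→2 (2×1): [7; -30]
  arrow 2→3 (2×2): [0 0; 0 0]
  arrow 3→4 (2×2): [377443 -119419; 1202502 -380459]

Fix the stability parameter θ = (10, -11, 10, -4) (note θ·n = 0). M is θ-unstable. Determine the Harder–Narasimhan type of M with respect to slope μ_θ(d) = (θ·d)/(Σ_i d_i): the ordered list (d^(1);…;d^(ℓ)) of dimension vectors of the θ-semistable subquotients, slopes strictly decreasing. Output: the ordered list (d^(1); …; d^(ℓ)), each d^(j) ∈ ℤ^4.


Via rank(M_{q-1}∘⋯∘M_p): M ≅ I[1,2], I[2,2], I[3,4]^2.
μ_θ-semistable layers: μ^(1)=3; μ^(2)=-1/2; μ^(3)=-11

((0, 0, 2, 2); (1, 1, 0, 0); (0, 1, 0, 0))


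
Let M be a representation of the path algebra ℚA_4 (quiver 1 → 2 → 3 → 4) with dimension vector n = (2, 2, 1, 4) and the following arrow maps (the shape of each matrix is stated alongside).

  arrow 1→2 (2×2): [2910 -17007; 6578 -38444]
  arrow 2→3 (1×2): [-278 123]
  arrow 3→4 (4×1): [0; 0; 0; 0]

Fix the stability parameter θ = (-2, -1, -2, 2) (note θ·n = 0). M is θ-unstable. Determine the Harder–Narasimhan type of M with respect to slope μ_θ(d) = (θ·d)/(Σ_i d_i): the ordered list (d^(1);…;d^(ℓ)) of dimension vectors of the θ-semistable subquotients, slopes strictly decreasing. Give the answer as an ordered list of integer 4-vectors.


Interval decomposition of M: I[1,2], I[1,3], I[4,4]^4.
HN type (ℓ=4): μ^(1)=2; μ^(2)=-1; μ^(3)=-3/2; μ^(4)=-2

((0, 0, 0, 4); (0, 1, 0, 0); (0, 1, 1, 0); (2, 0, 0, 0))


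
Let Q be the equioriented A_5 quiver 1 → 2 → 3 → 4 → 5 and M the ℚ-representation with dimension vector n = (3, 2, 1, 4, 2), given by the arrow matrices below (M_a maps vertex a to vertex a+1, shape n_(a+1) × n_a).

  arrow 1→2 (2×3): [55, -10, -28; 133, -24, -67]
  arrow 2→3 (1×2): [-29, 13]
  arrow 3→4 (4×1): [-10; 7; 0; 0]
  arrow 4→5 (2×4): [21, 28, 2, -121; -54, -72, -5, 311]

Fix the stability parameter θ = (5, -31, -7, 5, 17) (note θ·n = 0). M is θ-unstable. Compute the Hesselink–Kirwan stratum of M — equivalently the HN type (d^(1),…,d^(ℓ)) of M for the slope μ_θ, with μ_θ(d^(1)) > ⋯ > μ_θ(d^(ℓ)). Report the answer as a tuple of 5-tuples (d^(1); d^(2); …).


Barcode: M ≅ I[1,1], I[1,2], I[1,5], I[4,4]^2, I[4,5]. HN layers by μ_θ (4 steps, strictly decreasing):
  μ^(1)=17; μ^(2)=5; μ^(3)=-7; μ^(4)=-13

((0, 0, 0, 0, 2); (1, 0, 0, 4, 0); (0, 0, 1, 0, 0); (2, 2, 0, 0, 0))


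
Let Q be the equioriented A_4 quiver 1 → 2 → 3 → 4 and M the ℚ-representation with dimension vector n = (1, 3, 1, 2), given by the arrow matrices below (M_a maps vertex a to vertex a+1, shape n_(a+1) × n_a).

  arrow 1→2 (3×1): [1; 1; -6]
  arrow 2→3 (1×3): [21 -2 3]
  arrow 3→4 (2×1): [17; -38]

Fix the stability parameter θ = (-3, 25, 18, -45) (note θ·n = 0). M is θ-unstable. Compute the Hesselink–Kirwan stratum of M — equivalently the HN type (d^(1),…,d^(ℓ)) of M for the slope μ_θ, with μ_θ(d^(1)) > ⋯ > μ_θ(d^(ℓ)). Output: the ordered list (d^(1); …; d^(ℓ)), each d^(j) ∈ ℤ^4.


Barcode: M ≅ I[1,4], I[2,2]^2, I[4,4]. HN layers by μ_θ (4 steps, strictly decreasing):
  μ^(1)=25; μ^(2)=-2/3; μ^(3)=-3; μ^(4)=-45

((0, 2, 0, 0); (0, 1, 1, 1); (1, 0, 0, 0); (0, 0, 0, 1))


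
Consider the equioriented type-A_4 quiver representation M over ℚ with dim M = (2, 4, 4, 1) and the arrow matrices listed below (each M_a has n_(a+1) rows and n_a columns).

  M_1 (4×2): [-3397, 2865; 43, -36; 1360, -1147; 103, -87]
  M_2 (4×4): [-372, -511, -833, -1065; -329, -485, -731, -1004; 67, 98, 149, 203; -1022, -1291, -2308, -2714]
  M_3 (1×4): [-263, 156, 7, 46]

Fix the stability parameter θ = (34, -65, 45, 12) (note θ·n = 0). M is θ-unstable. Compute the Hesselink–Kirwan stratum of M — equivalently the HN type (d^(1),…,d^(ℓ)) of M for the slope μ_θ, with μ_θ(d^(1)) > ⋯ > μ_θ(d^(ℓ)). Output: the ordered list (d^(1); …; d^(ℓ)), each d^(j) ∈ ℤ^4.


Via rank(M_{q-1}∘⋯∘M_p): M ≅ I[1,3], I[1,4], I[2,3]^2.
μ_θ-semistable layers: μ^(1)=45; μ^(2)=57/2; μ^(3)=-31/2; μ^(4)=-65

((0, 0, 3, 0); (0, 0, 1, 1); (2, 2, 0, 0); (0, 2, 0, 0))


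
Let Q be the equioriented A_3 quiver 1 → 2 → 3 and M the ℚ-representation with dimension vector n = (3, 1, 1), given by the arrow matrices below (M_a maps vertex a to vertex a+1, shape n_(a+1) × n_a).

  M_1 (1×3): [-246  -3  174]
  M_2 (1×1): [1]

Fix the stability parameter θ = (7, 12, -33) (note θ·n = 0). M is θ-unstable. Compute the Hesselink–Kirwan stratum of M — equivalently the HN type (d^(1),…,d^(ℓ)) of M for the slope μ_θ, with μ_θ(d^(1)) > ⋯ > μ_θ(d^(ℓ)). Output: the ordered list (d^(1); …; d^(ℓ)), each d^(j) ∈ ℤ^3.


Interval decomposition of M: I[1,1]^2, I[1,3].
HN type (ℓ=2): μ^(1)=7; μ^(2)=-14/3

((2, 0, 0); (1, 1, 1))


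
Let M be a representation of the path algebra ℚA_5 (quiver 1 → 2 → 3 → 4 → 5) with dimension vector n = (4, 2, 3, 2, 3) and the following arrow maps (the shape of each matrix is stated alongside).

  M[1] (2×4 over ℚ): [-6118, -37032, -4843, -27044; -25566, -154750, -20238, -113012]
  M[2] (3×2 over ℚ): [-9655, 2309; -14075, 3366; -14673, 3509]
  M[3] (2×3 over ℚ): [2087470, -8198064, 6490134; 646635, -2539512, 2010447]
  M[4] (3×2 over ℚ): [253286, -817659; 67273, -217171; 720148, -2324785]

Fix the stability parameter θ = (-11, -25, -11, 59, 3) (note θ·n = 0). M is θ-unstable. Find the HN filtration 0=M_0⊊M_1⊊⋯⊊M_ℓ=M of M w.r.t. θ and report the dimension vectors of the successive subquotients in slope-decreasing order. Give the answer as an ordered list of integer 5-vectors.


Via rank(M_{q-1}∘⋯∘M_p): M ≅ I[1,1]^2, I[1,3], I[1,5], I[3,3], I[4,5], I[5,5].
μ_θ-semistable layers: μ^(1)=31; μ^(2)=3; μ^(3)=-11; μ^(4)=-18

((0, 0, 0, 2, 2); (0, 0, 0, 0, 1); (2, 0, 3, 0, 0); (2, 2, 0, 0, 0))


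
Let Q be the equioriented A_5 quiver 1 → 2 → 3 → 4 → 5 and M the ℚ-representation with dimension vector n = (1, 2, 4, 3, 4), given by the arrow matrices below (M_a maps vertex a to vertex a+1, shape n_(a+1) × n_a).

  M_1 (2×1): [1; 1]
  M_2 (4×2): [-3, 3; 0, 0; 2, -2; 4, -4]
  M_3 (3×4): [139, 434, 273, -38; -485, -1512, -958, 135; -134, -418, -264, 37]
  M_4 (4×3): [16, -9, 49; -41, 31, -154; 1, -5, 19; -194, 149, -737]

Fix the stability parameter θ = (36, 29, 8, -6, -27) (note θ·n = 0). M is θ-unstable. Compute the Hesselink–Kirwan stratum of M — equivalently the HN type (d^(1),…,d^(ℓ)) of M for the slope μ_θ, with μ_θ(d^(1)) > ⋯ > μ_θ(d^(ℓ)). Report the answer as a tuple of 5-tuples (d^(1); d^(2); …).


Interval decomposition of M: I[1,2], I[2,5], I[3,3], I[3,5]^2, I[5,5].
HN type (ℓ=5): μ^(1)=65/2; μ^(2)=8; μ^(3)=1; μ^(4)=-25/3; μ^(5)=-27

((1, 1, 0, 0, 0); (0, 0, 1, 0, 0); (0, 1, 1, 1, 1); (0, 0, 2, 2, 2); (0, 0, 0, 0, 1))


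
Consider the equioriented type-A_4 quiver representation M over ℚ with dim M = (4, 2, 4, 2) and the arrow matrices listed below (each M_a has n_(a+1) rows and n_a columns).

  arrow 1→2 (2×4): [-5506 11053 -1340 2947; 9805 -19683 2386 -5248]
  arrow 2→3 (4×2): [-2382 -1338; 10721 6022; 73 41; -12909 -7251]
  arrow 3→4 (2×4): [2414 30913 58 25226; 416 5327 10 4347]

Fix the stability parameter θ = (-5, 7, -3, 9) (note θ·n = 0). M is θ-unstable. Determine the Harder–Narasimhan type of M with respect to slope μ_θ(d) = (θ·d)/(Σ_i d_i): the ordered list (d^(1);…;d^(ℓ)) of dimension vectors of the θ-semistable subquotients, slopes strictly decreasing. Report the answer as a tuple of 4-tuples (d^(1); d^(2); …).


Interval decomposition of M: I[1,1]^2, I[1,4]^2, I[3,3]^2.
HN type (ℓ=4): μ^(1)=9; μ^(2)=2; μ^(3)=-3; μ^(4)=-5

((0, 0, 0, 2); (0, 2, 2, 0); (0, 0, 2, 0); (4, 0, 0, 0))


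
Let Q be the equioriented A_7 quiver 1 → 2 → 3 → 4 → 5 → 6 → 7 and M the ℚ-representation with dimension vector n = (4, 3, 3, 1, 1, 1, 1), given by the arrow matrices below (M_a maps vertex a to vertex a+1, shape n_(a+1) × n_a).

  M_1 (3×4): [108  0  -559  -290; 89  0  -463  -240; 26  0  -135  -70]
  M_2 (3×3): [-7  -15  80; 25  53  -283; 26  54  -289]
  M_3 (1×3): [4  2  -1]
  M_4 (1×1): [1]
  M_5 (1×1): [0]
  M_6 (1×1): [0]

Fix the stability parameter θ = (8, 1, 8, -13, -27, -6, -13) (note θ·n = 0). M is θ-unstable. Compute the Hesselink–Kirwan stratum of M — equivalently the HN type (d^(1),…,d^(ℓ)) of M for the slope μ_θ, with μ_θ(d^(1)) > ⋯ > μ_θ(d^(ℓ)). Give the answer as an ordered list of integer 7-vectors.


Barcode: M ≅ I[1,1]^2, I[1,3], I[1,5], I[2,2], I[3,3], I[6,6], I[7,7]. HN layers by μ_θ (6 steps, strictly decreasing):
  μ^(1)=8; μ^(2)=9/2; μ^(3)=1; μ^(4)=-23/5; μ^(5)=-6; μ^(6)=-13

((2, 0, 2, 0, 0, 0, 0); (1, 1, 0, 0, 0, 0, 0); (0, 1, 0, 0, 0, 0, 0); (1, 1, 1, 1, 1, 0, 0); (0, 0, 0, 0, 0, 1, 0); (0, 0, 0, 0, 0, 0, 1))


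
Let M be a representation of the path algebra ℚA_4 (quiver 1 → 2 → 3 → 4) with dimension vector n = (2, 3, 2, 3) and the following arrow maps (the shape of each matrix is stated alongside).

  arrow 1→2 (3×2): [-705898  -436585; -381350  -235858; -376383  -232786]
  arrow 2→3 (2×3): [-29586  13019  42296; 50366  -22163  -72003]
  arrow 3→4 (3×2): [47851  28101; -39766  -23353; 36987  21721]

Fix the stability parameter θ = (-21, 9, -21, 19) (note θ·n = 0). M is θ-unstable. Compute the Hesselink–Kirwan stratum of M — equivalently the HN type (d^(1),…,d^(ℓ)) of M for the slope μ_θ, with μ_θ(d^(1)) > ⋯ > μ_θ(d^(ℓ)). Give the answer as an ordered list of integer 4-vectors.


Via rank(M_{q-1}∘⋯∘M_p): M ≅ I[1,4]^2, I[2,2], I[4,4].
μ_θ-semistable layers: μ^(1)=19; μ^(2)=9; μ^(3)=-6; μ^(4)=-21

((0, 0, 0, 3); (0, 1, 0, 0); (0, 2, 2, 0); (2, 0, 0, 0))


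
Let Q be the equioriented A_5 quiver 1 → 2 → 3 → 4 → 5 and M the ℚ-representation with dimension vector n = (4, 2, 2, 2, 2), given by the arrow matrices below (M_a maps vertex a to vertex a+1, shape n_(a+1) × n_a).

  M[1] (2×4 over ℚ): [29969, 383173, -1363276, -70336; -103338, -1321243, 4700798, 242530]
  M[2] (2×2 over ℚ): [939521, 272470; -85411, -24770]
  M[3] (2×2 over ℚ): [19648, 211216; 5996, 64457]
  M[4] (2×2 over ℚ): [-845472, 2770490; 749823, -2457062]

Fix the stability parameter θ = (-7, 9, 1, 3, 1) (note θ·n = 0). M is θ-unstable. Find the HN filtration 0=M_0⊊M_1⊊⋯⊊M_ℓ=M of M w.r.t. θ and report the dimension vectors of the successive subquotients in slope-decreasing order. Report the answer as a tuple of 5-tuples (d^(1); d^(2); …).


Barcode: M ≅ I[1,1]^2, I[1,2], I[1,5], I[3,3], I[4,5]. HN layers by μ_θ (5 steps, strictly decreasing):
  μ^(1)=9; μ^(2)=7/2; μ^(3)=2; μ^(4)=1; μ^(5)=-7

((0, 1, 0, 0, 0); (0, 1, 1, 1, 1); (0, 0, 0, 1, 1); (0, 0, 1, 0, 0); (4, 0, 0, 0, 0))


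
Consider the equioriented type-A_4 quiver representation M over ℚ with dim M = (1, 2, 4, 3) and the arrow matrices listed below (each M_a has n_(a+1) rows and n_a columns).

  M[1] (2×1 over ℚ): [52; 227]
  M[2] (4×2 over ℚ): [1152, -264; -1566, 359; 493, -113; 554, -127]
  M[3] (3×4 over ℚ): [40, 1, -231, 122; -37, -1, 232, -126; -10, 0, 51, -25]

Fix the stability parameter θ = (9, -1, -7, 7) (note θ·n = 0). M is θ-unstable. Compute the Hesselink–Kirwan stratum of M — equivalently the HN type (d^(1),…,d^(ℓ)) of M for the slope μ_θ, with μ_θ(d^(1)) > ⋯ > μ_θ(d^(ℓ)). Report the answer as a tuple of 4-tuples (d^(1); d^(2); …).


Interval decomposition of M: I[1,4], I[2,4], I[3,3], I[3,4].
HN type (ℓ=4): μ^(1)=7; μ^(2)=1/3; μ^(3)=-4; μ^(4)=-7

((0, 0, 0, 3); (1, 1, 1, 0); (0, 1, 1, 0); (0, 0, 2, 0))


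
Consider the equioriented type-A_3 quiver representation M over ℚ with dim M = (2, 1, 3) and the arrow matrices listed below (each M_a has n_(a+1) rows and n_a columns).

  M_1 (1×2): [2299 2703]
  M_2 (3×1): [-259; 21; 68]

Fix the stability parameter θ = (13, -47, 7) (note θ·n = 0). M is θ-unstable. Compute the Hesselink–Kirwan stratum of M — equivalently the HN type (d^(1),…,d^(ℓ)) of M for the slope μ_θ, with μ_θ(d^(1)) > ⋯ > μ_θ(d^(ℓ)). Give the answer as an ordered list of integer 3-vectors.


Via rank(M_{q-1}∘⋯∘M_p): M ≅ I[1,1], I[1,3], I[3,3]^2.
μ_θ-semistable layers: μ^(1)=13; μ^(2)=7; μ^(3)=-17

((1, 0, 0); (0, 0, 3); (1, 1, 0))


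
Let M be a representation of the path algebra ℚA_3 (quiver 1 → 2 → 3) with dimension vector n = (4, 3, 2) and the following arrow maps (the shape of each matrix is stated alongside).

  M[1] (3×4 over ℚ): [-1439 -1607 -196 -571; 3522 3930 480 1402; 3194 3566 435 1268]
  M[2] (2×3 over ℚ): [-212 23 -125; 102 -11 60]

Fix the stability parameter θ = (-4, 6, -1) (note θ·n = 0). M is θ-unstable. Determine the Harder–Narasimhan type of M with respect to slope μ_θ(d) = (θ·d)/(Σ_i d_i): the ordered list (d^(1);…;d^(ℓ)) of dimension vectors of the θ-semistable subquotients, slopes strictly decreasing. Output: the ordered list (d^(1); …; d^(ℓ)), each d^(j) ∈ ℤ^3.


Barcode: M ≅ I[1,1], I[1,2], I[1,3]^2. HN layers by μ_θ (3 steps, strictly decreasing):
  μ^(1)=6; μ^(2)=5/2; μ^(3)=-4

((0, 1, 0); (0, 2, 2); (4, 0, 0))


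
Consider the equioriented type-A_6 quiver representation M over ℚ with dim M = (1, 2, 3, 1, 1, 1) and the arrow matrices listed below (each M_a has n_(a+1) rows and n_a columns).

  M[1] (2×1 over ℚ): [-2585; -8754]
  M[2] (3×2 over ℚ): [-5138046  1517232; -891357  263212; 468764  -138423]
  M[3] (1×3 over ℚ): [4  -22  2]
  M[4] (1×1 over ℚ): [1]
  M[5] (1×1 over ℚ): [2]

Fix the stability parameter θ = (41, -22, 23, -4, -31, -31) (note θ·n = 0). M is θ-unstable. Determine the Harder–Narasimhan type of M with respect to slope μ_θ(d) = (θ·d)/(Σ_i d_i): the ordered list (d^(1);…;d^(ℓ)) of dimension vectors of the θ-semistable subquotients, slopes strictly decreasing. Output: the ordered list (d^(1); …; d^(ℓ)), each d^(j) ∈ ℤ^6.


Via rank(M_{q-1}∘⋯∘M_p): M ≅ I[1,6], I[2,3], I[3,3].
μ_θ-semistable layers: μ^(1)=23; μ^(2)=-4; μ^(3)=-22

((0, 0, 2, 0, 0, 0); (1, 1, 1, 1, 1, 1); (0, 1, 0, 0, 0, 0))


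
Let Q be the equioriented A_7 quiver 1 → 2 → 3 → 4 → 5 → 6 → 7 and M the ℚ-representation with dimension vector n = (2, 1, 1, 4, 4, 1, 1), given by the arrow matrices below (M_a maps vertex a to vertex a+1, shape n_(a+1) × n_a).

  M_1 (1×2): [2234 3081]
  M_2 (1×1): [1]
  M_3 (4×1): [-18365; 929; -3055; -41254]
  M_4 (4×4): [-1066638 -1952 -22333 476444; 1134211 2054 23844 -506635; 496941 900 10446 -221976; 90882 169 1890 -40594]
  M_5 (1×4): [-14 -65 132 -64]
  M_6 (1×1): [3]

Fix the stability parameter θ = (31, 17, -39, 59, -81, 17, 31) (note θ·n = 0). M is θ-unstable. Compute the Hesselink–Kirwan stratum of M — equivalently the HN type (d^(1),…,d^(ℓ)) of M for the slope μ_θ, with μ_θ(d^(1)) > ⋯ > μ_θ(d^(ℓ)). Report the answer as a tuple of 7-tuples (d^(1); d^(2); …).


Interval decomposition of M: I[1,1], I[1,7], I[4,5]^3.
HN type (ℓ=4): μ^(1)=31; μ^(2)=17; μ^(3)=-13/5; μ^(4)=-11

((1, 0, 0, 0, 0, 0, 1); (0, 0, 0, 0, 0, 1, 0); (1, 1, 1, 1, 1, 0, 0); (0, 0, 0, 3, 3, 0, 0))


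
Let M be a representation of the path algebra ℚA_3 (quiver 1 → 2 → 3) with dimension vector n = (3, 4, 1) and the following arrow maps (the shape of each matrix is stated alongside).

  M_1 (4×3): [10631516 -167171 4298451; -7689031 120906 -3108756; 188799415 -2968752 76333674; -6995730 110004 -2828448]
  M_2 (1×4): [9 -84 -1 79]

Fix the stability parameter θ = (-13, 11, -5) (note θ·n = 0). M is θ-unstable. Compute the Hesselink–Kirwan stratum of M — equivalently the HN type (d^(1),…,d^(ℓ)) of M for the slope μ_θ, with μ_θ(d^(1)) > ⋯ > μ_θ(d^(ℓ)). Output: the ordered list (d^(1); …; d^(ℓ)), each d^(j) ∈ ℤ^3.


Barcode: M ≅ I[1,1], I[1,2], I[1,3], I[2,2]^2. HN layers by μ_θ (3 steps, strictly decreasing):
  μ^(1)=11; μ^(2)=3; μ^(3)=-13

((0, 3, 0); (0, 1, 1); (3, 0, 0))


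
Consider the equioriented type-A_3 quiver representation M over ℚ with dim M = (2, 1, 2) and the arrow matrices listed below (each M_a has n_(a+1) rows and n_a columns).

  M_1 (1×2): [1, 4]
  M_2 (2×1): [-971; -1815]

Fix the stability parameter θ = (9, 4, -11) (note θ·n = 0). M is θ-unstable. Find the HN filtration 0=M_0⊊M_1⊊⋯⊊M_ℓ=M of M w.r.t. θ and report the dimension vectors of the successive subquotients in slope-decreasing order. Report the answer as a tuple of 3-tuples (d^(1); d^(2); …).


Interval decomposition of M: I[1,1], I[1,3], I[3,3].
HN type (ℓ=3): μ^(1)=9; μ^(2)=2/3; μ^(3)=-11

((1, 0, 0); (1, 1, 1); (0, 0, 1))


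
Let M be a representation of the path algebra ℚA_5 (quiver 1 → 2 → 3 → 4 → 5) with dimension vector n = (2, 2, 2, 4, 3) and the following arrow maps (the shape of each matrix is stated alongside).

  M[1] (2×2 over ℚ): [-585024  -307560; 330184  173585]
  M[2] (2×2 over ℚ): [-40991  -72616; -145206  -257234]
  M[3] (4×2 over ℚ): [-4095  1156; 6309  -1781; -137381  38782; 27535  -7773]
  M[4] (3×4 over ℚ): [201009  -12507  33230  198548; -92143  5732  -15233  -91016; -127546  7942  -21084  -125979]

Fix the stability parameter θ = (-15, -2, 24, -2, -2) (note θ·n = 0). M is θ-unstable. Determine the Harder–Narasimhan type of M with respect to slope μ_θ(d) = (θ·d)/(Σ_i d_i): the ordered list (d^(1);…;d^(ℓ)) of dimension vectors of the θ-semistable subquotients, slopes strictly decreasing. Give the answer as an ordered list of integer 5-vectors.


Barcode: M ≅ I[1,1], I[1,5], I[2,5], I[4,4], I[4,5]. HN layers by μ_θ (3 steps, strictly decreasing):
  μ^(1)=20/3; μ^(2)=-2; μ^(3)=-15

((0, 0, 2, 2, 2); (0, 2, 0, 2, 1); (2, 0, 0, 0, 0))


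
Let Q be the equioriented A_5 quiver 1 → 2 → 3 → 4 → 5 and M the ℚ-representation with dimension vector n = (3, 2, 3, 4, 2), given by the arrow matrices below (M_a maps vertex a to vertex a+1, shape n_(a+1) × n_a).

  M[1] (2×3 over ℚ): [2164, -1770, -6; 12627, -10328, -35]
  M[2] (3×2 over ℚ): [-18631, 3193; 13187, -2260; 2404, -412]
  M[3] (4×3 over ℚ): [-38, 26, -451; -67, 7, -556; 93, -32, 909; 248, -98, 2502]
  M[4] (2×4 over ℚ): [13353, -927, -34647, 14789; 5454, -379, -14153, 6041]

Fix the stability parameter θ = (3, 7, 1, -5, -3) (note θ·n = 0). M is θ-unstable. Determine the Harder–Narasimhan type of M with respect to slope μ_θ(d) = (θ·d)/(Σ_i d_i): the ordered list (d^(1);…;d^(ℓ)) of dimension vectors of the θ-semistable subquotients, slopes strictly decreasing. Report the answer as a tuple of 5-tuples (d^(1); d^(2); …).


Via rank(M_{q-1}∘⋯∘M_p): M ≅ I[1,1], I[1,4], I[1,5], I[3,5], I[4,4].
μ_θ-semistable layers: μ^(1)=3; μ^(2)=3/2; μ^(3)=3/5; μ^(4)=-7/3; μ^(5)=-5

((1, 0, 0, 0, 0); (1, 1, 1, 1, 0); (1, 1, 1, 1, 1); (0, 0, 1, 1, 1); (0, 0, 0, 1, 0))


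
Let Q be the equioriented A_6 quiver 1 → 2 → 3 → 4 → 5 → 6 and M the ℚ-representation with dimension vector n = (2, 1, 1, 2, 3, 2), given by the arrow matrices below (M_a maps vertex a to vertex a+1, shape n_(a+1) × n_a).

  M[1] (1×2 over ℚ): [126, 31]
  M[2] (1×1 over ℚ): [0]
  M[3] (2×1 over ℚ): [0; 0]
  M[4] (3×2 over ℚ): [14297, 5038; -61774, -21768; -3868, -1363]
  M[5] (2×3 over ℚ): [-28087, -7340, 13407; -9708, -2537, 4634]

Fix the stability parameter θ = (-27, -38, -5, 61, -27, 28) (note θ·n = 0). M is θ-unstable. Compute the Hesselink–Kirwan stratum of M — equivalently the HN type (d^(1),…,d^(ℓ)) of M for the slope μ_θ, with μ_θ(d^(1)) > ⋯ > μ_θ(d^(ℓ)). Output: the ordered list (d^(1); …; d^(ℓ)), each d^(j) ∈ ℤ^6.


Interval decomposition of M: I[1,1], I[1,2], I[3,3], I[4,5], I[4,6], I[5,6].
HN type (ℓ=5): μ^(1)=28; μ^(2)=17; μ^(3)=-5; μ^(4)=-27; μ^(5)=-65/2

((0, 0, 0, 0, 0, 2); (0, 0, 0, 2, 2, 0); (0, 0, 1, 0, 0, 0); (1, 0, 0, 0, 1, 0); (1, 1, 0, 0, 0, 0))
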